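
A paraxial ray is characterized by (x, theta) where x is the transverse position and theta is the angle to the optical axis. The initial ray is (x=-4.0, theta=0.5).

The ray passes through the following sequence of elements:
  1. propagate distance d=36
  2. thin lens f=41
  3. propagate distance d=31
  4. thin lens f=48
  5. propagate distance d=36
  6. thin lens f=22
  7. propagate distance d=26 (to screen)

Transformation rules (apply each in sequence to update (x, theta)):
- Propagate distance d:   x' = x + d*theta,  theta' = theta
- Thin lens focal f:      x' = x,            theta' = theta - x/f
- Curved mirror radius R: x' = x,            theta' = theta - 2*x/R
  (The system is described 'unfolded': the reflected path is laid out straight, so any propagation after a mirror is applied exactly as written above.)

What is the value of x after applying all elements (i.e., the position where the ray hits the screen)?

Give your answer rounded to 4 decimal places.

Initial: x=-4.0000 theta=0.5000
After 1 (propagate distance d=36): x=14.0000 theta=0.5000
After 2 (thin lens f=41): x=14.0000 theta=13/82 (≈0.1585)
After 3 (propagate distance d=31): x=1551/82 (≈18.9146) theta=13/82 (≈0.1585)
After 4 (thin lens f=48): x=1551/82 (≈18.9146) theta=-309/1312 (≈-0.2355)
After 5 (propagate distance d=36): x=3423/328 (≈10.4360) theta=-309/1312 (≈-0.2355)
After 6 (thin lens f=22): x=3423/328 (≈10.4360) theta=-10245/14432 (≈-0.7099)
After 7 (propagate distance d=26 (to screen)): x=-57879/7216 (≈-8.0209) theta=-10245/14432 (≈-0.7099)
Rounded to 4 decimal places: x = -8.0209

Answer: -8.0209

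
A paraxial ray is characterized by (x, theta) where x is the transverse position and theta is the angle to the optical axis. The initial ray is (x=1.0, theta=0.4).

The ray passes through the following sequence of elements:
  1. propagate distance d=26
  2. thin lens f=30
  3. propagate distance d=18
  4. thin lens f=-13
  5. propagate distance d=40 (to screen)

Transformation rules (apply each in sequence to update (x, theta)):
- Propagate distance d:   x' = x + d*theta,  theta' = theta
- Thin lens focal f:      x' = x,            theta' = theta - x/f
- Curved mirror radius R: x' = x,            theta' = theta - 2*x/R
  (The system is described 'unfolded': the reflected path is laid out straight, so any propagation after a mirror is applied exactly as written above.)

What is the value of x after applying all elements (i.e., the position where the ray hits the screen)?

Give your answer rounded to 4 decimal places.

Answer: 48.7446

Derivation:
Initial: x=1.0000 theta=0.4000
After 1 (propagate distance d=26): x=11.4000 theta=0.4000
After 2 (thin lens f=30): x=11.4000 theta=0.0200
After 3 (propagate distance d=18): x=11.7600 theta=0.0200
After 4 (thin lens f=-13): x=11.7600 theta=601/650 (≈0.9246)
After 5 (propagate distance d=40 (to screen)): x=15842/325 (≈48.7446) theta=601/650 (≈0.9246)
Rounded to 4 decimal places: x = 48.7446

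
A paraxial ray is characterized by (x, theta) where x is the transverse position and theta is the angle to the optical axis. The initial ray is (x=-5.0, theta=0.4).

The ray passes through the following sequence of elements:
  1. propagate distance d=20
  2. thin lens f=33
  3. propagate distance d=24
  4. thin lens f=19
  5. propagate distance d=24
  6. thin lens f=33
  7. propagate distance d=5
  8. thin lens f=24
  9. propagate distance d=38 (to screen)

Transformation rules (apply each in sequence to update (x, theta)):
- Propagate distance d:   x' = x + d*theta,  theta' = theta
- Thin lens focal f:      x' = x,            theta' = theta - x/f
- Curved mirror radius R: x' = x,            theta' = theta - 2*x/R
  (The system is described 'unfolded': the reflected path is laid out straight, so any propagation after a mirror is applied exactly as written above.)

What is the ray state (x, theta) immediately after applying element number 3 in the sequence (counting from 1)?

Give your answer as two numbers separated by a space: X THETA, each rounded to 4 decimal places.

Answer: 10.4182 0.3091

Derivation:
Initial: x=-5.0000 theta=0.4000
After 1 (propagate distance d=20): x=3.0000 theta=0.4000
After 2 (thin lens f=33): x=3.0000 theta=17/55 (≈0.3091)
After 3 (propagate distance d=24): x=573/55 (≈10.4182) theta=17/55 (≈0.3091)
Rounded to 4 decimal places: x = 10.4182, theta = 0.3091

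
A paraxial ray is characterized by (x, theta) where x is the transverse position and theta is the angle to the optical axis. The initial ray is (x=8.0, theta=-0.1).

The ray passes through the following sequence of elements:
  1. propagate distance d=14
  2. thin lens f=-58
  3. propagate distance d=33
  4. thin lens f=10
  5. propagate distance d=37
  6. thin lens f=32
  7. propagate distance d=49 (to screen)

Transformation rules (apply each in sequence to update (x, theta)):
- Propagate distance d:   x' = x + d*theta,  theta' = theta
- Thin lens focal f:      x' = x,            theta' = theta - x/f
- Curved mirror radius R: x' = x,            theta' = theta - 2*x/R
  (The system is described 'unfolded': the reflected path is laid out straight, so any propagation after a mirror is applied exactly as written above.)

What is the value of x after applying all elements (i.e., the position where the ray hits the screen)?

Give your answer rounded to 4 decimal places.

Answer: -24.0458

Derivation:
Initial: x=8.0000 theta=-0.1000
After 1 (propagate distance d=14): x=6.6000 theta=-0.1000
After 2 (thin lens f=-58): x=6.6000 theta=2/145 (≈0.0138)
After 3 (propagate distance d=33): x=1023/145 (≈7.0552) theta=2/145 (≈0.0138)
After 4 (thin lens f=10): x=1023/145 (≈7.0552) theta=-1003/1450 (≈-0.6917)
After 5 (propagate distance d=37): x=-26881/1450 (≈-18.5386) theta=-1003/1450 (≈-0.6917)
After 6 (thin lens f=32): x=-26881/1450 (≈-18.5386) theta=-1043/9280 (≈-0.1124)
After 7 (propagate distance d=49 (to screen)): x=-1115727/46400 (≈-24.0458) theta=-1043/9280 (≈-0.1124)
Rounded to 4 decimal places: x = -24.0458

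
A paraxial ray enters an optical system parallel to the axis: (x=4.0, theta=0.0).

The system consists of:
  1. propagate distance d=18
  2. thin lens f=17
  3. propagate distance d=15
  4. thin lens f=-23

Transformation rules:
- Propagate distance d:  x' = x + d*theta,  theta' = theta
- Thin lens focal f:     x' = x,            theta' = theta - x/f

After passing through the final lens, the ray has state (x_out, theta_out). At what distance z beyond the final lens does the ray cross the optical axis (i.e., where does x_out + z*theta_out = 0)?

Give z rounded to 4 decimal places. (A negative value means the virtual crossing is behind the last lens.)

Initial: x=4.0000 theta=0.0000
After 1 (propagate distance d=18): x=4.0000 theta=0.0000
After 2 (thin lens f=17): x=4.0000 theta=-4/17 (≈-0.2353)
After 3 (propagate distance d=15): x=8/17 (≈0.4706) theta=-4/17 (≈-0.2353)
After 4 (thin lens f=-23): x=8/17 (≈0.4706) theta=-84/391 (≈-0.2148)
z_focus = -x_out/theta_out = -(8/17)/(-84/391) = 46/21 ≈ 2.1905
Rounded to 4 decimal places: z = 2.1905

Answer: 2.1905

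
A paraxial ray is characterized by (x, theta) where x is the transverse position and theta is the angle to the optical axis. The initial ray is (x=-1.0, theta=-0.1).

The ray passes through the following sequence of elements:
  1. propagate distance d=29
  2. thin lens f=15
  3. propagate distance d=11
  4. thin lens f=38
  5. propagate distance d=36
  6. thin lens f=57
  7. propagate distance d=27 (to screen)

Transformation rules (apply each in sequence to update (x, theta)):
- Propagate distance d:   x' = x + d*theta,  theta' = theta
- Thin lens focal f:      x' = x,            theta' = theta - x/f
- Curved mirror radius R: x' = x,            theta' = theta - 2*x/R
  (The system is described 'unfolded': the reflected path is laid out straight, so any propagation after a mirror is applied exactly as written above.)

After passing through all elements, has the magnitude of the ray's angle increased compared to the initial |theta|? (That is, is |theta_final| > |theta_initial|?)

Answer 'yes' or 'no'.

Initial: x=-1.0000 theta=-0.1000
After 1 (propagate distance d=29): x=-3.9000 theta=-0.1000
After 2 (thin lens f=15): x=-3.9000 theta=0.1600
After 3 (propagate distance d=11): x=-2.1400 theta=0.1600
After 4 (thin lens f=38): x=-2.1400 theta=411/1900 (≈0.2163)
After 5 (propagate distance d=36): x=1073/190 (≈5.6474) theta=411/1900 (≈0.2163)
After 6 (thin lens f=57): x=1073/190 (≈5.6474) theta=12697/108300 (≈0.1172)
After 7 (propagate distance d=27 (to screen)): x=318143/36100 (≈8.8128) theta=12697/108300 (≈0.1172)
|theta_initial|=0.1000 |theta_final|=12697/108300 (≈0.1172) -> increased

Answer: yes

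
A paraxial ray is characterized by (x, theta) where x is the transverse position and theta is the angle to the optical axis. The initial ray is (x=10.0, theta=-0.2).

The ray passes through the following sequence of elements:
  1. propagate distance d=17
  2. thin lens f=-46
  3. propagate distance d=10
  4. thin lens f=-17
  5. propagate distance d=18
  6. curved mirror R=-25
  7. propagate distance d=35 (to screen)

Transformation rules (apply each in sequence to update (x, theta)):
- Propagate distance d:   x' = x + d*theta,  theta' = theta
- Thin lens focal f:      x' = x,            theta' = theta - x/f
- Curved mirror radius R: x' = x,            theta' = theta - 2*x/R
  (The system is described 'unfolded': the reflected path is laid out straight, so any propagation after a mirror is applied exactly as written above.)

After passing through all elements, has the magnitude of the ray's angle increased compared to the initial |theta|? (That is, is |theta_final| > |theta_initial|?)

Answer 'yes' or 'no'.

Answer: yes

Derivation:
Initial: x=10.0000 theta=-0.2000
After 1 (propagate distance d=17): x=6.6000 theta=-0.2000
After 2 (thin lens f=-46): x=6.6000 theta=-13/230 (≈-0.0565)
After 3 (propagate distance d=10): x=694/115 (≈6.0348) theta=-13/230 (≈-0.0565)
After 4 (thin lens f=-17): x=694/115 (≈6.0348) theta=1167/3910 (≈0.2985)
After 5 (propagate distance d=18): x=22301/1955 (≈11.4072) theta=1167/3910 (≈0.2985)
After 6 (curved mirror R=-25): x=22301/1955 (≈11.4072) theta=118379/97750 (≈1.2110)
After 7 (propagate distance d=35 (to screen)): x=1051663/19550 (≈53.7935) theta=118379/97750 (≈1.2110)
|theta_initial|=0.2000 |theta_final|=118379/97750 (≈1.2110) -> increased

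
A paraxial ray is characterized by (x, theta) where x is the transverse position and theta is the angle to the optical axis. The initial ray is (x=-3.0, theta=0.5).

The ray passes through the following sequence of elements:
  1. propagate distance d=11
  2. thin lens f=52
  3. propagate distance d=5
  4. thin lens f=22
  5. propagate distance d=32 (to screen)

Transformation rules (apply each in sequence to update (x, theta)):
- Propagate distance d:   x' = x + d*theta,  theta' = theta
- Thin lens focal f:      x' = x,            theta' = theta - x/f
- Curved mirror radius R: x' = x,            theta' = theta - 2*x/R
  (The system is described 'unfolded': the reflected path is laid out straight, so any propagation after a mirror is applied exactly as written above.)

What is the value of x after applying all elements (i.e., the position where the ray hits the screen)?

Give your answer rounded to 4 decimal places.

Initial: x=-3.0000 theta=0.5000
After 1 (propagate distance d=11): x=2.5000 theta=0.5000
After 2 (thin lens f=52): x=2.5000 theta=47/104 (≈0.4519)
After 3 (propagate distance d=5): x=495/104 (≈4.7596) theta=47/104 (≈0.4519)
After 4 (thin lens f=22): x=495/104 (≈4.7596) theta=49/208 (≈0.2356)
After 5 (propagate distance d=32 (to screen)): x=1279/104 (≈12.2981) theta=49/208 (≈0.2356)
Rounded to 4 decimal places: x = 12.2981

Answer: 12.2981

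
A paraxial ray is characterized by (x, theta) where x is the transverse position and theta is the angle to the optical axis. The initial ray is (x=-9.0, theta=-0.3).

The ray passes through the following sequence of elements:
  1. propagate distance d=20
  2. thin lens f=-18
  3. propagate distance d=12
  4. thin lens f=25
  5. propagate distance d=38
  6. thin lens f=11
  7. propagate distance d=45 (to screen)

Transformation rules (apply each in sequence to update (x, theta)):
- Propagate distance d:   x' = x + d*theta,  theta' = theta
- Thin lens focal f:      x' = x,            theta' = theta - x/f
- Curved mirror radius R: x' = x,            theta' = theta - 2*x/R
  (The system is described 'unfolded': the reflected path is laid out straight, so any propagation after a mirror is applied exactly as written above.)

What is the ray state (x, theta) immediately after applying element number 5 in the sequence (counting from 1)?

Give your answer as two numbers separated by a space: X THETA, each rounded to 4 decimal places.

Answer: -28.1947 0.0107

Derivation:
Initial: x=-9.0000 theta=-0.3000
After 1 (propagate distance d=20): x=-15.0000 theta=-0.3000
After 2 (thin lens f=-18): x=-15.0000 theta=-17/15 (≈-1.1333)
After 3 (propagate distance d=12): x=-28.6000 theta=-17/15 (≈-1.1333)
After 4 (thin lens f=25): x=-28.6000 theta=4/375 (≈0.0107)
After 5 (propagate distance d=38): x=-10573/375 (≈-28.1947) theta=4/375 (≈0.0107)
Rounded to 4 decimal places: x = -28.1947, theta = 0.0107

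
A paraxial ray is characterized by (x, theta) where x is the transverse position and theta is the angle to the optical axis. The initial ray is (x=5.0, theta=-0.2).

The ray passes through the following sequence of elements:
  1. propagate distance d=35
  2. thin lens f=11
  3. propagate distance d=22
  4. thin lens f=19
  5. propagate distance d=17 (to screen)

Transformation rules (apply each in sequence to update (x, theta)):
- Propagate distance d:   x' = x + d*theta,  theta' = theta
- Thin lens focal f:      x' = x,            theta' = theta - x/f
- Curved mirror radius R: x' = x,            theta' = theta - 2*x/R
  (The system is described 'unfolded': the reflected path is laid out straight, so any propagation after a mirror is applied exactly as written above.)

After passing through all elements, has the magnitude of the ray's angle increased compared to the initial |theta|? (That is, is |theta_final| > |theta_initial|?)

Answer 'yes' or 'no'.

Initial: x=5.0000 theta=-0.2000
After 1 (propagate distance d=35): x=-2.0000 theta=-0.2000
After 2 (thin lens f=11): x=-2.0000 theta=-1/55 (≈-0.0182)
After 3 (propagate distance d=22): x=-2.4000 theta=-1/55 (≈-0.0182)
After 4 (thin lens f=19): x=-2.4000 theta=113/1045 (≈0.1081)
After 5 (propagate distance d=17 (to screen)): x=-587/1045 (≈-0.5617) theta=113/1045 (≈0.1081)
|theta_initial|=0.2000 |theta_final|=113/1045 (≈0.1081) -> not increased

Answer: no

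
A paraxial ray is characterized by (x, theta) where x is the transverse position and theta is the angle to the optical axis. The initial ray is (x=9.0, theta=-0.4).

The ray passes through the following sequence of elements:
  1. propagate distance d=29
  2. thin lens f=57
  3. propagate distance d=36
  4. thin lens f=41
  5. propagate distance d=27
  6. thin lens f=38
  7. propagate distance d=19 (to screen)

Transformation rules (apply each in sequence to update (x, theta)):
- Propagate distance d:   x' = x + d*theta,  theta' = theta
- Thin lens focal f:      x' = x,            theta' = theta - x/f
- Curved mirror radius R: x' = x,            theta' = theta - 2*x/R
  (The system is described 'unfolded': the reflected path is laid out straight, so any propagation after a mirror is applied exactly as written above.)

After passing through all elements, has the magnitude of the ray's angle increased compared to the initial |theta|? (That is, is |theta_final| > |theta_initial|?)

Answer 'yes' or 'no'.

Initial: x=9.0000 theta=-0.4000
After 1 (propagate distance d=29): x=-2.6000 theta=-0.4000
After 2 (thin lens f=57): x=-2.6000 theta=-101/285 (≈-0.3544)
After 3 (propagate distance d=36): x=-1459/95 (≈-15.3579) theta=-101/285 (≈-0.3544)
After 4 (thin lens f=41): x=-1459/95 (≈-15.3579) theta=236/11685 (≈0.0202)
After 5 (propagate distance d=27): x=-11539/779 (≈-14.8126) theta=236/11685 (≈0.0202)
After 6 (thin lens f=38): x=-11539/779 (≈-14.8126) theta=182053/444030 (≈0.4100)
After 7 (propagate distance d=19 (to screen)): x=-164117/23370 (≈-7.0226) theta=182053/444030 (≈0.4100)
|theta_initial|=0.4000 |theta_final|=182053/444030 (≈0.4100) -> increased

Answer: yes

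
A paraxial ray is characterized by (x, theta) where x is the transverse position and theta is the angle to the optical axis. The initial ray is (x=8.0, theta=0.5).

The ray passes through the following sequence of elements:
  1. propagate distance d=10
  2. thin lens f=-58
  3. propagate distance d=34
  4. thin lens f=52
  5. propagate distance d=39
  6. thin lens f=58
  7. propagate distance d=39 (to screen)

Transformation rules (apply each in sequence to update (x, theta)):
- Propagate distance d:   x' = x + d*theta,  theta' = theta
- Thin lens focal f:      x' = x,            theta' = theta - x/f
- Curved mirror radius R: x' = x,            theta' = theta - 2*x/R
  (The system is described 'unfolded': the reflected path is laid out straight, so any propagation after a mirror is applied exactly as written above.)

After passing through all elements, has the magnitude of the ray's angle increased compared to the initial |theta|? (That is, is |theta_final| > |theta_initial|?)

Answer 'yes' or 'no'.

Initial: x=8.0000 theta=0.5000
After 1 (propagate distance d=10): x=13.0000 theta=0.5000
After 2 (thin lens f=-58): x=13.0000 theta=21/29 (≈0.7241)
After 3 (propagate distance d=34): x=1091/29 (≈37.6207) theta=21/29 (≈0.7241)
After 4 (thin lens f=52): x=1091/29 (≈37.6207) theta=1/1508 (≈0.0007)
After 5 (propagate distance d=39): x=4367/116 (≈37.6466) theta=1/1508 (≈0.0007)
After 6 (thin lens f=58): x=4367/116 (≈37.6466) theta=-56713/87464 (≈-0.6484)
After 7 (propagate distance d=39 (to screen)): x=83147/6728 (≈12.3584) theta=-56713/87464 (≈-0.6484)
|theta_initial|=0.5000 |theta_final|=56713/87464 (≈0.6484) -> increased

Answer: yes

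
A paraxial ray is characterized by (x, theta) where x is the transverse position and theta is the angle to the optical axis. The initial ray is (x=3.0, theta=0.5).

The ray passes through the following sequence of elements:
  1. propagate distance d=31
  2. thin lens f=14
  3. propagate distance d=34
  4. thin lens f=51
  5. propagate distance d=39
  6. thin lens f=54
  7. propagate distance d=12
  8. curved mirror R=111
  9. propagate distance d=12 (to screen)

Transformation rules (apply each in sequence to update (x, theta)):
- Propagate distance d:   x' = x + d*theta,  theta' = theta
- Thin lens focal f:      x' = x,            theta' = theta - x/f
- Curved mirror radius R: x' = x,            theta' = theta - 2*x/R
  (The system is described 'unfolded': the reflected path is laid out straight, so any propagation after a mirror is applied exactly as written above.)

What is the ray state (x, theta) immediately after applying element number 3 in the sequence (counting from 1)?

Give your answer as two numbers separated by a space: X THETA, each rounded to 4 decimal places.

Answer: -9.4286 -0.8214

Derivation:
Initial: x=3.0000 theta=0.5000
After 1 (propagate distance d=31): x=18.5000 theta=0.5000
After 2 (thin lens f=14): x=18.5000 theta=-23/28 (≈-0.8214)
After 3 (propagate distance d=34): x=-66/7 (≈-9.4286) theta=-23/28 (≈-0.8214)
Rounded to 4 decimal places: x = -9.4286, theta = -0.8214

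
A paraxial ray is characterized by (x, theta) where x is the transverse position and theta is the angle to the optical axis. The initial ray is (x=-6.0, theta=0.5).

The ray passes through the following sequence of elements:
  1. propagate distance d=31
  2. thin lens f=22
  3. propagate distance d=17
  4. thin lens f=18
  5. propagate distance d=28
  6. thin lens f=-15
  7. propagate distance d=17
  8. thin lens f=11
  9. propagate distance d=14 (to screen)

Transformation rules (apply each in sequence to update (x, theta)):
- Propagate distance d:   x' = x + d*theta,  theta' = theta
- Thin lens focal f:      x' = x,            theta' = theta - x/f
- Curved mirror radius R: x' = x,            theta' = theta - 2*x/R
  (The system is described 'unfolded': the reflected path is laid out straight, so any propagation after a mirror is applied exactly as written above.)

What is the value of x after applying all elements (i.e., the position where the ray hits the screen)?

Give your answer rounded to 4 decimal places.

Initial: x=-6.0000 theta=0.5000
After 1 (propagate distance d=31): x=9.5000 theta=0.5000
After 2 (thin lens f=22): x=9.5000 theta=3/44 (≈0.0682)
After 3 (propagate distance d=17): x=469/44 (≈10.6591) theta=3/44 (≈0.0682)
After 4 (thin lens f=18): x=469/44 (≈10.6591) theta=-415/792 (≈-0.5240)
After 5 (propagate distance d=28): x=-1589/396 (≈-4.0126) theta=-415/792 (≈-0.5240)
After 6 (thin lens f=-15): x=-1589/396 (≈-4.0126) theta=-9403/11880 (≈-0.7915)
After 7 (propagate distance d=17): x=-207521/11880 (≈-17.4681) theta=-9403/11880 (≈-0.7915)
After 8 (thin lens f=11): x=-207521/11880 (≈-17.4681) theta=4337/5445 (≈0.7965)
After 9 (propagate distance d=14 (to screen)): x=-825499/130680 (≈-6.3169) theta=4337/5445 (≈0.7965)
Rounded to 4 decimal places: x = -6.3169

Answer: -6.3169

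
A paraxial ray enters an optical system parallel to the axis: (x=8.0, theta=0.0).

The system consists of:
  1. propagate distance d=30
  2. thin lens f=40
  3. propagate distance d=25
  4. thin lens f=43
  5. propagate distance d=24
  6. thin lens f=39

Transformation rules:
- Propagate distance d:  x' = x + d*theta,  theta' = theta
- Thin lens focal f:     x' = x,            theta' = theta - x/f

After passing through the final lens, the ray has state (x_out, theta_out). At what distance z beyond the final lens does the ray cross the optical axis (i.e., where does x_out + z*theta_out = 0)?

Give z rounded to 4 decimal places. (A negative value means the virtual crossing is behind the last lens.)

Answer: -19.2297

Derivation:
Initial: x=8.0000 theta=0.0000
After 1 (propagate distance d=30): x=8.0000 theta=0.0000
After 2 (thin lens f=40): x=8.0000 theta=-0.2000
After 3 (propagate distance d=25): x=3.0000 theta=-0.2000
After 4 (thin lens f=43): x=3.0000 theta=-58/215 (≈-0.2698)
After 5 (propagate distance d=24): x=-747/215 (≈-3.4744) theta=-58/215 (≈-0.2698)
After 6 (thin lens f=39): x=-747/215 (≈-3.4744) theta=-101/559 (≈-0.1807)
z_focus = -x_out/theta_out = -(-747/215)/(-101/559) = -9711/505 ≈ -19.2297
Rounded to 4 decimal places: z = -19.2297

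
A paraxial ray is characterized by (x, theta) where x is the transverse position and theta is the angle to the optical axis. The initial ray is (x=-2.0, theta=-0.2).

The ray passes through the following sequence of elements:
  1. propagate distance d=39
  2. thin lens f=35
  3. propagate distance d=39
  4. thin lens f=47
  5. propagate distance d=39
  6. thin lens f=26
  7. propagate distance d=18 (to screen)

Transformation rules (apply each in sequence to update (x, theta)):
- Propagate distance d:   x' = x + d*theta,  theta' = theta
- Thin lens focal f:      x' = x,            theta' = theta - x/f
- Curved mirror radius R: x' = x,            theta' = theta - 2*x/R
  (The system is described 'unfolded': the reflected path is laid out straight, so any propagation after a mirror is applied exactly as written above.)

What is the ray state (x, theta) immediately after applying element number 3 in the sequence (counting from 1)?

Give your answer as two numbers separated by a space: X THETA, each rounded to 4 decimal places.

Initial: x=-2.0000 theta=-0.2000
After 1 (propagate distance d=39): x=-9.8000 theta=-0.2000
After 2 (thin lens f=35): x=-9.8000 theta=0.0800
After 3 (propagate distance d=39): x=-6.6800 theta=0.0800
Rounded to 4 decimal places: x = -6.6800, theta = 0.0800

Answer: -6.6800 0.0800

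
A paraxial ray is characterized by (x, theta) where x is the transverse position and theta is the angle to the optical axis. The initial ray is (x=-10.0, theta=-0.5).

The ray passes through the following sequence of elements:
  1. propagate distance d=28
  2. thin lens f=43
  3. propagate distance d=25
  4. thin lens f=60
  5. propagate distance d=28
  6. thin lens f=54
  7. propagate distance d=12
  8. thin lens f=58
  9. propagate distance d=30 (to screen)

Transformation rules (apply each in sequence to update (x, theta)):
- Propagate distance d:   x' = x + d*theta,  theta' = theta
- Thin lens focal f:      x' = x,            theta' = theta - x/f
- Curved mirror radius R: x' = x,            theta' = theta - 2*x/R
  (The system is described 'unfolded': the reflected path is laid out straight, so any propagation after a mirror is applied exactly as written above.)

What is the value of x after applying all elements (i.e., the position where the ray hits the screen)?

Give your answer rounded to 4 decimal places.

Answer: 17.4034

Derivation:
Initial: x=-10.0000 theta=-0.5000
After 1 (propagate distance d=28): x=-24.0000 theta=-0.5000
After 2 (thin lens f=43): x=-24.0000 theta=5/86 (≈0.0581)
After 3 (propagate distance d=25): x=-1939/86 (≈-22.5465) theta=5/86 (≈0.0581)
After 4 (thin lens f=60): x=-1939/86 (≈-22.5465) theta=2239/5160 (≈0.4339)
After 5 (propagate distance d=28): x=-6706/645 (≈-10.3969) theta=2239/5160 (≈0.4339)
After 6 (thin lens f=54): x=-6706/645 (≈-10.3969) theta=87277/139320 (≈0.6264)
After 7 (propagate distance d=12): x=-33431/11610 (≈-2.8795) theta=87277/139320 (≈0.6264)
After 8 (thin lens f=58): x=-33431/11610 (≈-2.8795) theta=2731619/4040280 (≈0.6761)
After 9 (propagate distance d=30 (to screen)): x=11719097/673380 (≈17.4034) theta=2731619/4040280 (≈0.6761)
Rounded to 4 decimal places: x = 17.4034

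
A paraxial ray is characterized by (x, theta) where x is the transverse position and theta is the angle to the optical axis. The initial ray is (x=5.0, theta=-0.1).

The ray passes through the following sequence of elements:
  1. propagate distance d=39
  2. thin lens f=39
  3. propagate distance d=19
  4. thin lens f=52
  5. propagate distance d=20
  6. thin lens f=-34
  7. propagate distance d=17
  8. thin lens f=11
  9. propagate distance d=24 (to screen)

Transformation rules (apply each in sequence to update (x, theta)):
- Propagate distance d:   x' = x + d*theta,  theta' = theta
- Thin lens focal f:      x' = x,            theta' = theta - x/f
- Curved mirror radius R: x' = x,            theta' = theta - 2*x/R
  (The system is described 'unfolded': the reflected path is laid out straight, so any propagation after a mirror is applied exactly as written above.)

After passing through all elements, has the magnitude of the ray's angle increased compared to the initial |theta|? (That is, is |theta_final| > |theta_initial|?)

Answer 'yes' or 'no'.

Initial: x=5.0000 theta=-0.1000
After 1 (propagate distance d=39): x=1.1000 theta=-0.1000
After 2 (thin lens f=39): x=1.1000 theta=-5/39 (≈-0.1282)
After 3 (propagate distance d=19): x=-521/390 (≈-1.3359) theta=-5/39 (≈-0.1282)
After 4 (thin lens f=52): x=-521/390 (≈-1.3359) theta=-693/6760 (≈-0.1025)
After 5 (propagate distance d=20): x=-8584/2535 (≈-3.3862) theta=-693/6760 (≈-0.1025)
After 6 (thin lens f=-34): x=-8584/2535 (≈-3.3862) theta=-69679/344760 (≈-0.2021)
After 7 (propagate distance d=17): x=-46117/6760 (≈-6.8220) theta=-69679/344760 (≈-0.2021)
After 8 (thin lens f=11): x=-46117/6760 (≈-6.8220) theta=792749/1896180 (≈0.4181)
After 9 (propagate distance d=24 (to screen)): x=812021/252824 (≈3.2118) theta=792749/1896180 (≈0.4181)
|theta_initial|=0.1000 |theta_final|=792749/1896180 (≈0.4181) -> increased

Answer: yes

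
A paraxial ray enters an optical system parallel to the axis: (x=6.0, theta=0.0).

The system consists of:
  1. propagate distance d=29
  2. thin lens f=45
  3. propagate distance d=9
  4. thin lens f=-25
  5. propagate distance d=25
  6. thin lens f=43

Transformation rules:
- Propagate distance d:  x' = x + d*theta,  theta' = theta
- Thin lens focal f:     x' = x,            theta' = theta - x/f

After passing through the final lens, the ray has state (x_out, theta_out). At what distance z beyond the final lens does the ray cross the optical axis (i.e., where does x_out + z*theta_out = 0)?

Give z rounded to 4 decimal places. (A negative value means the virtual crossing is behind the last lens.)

Initial: x=6.0000 theta=0.0000
After 1 (propagate distance d=29): x=6.0000 theta=0.0000
After 2 (thin lens f=45): x=6.0000 theta=-2/15 (≈-0.1333)
After 3 (propagate distance d=9): x=4.8000 theta=-2/15 (≈-0.1333)
After 4 (thin lens f=-25): x=4.8000 theta=22/375 (≈0.0587)
After 5 (propagate distance d=25): x=94/15 (≈6.2667) theta=22/375 (≈0.0587)
After 6 (thin lens f=43): x=94/15 (≈6.2667) theta=-468/5375 (≈-0.0871)
z_focus = -x_out/theta_out = -(94/15)/(-468/5375) = 50525/702 ≈ 71.9729
Rounded to 4 decimal places: z = 71.9729

Answer: 71.9729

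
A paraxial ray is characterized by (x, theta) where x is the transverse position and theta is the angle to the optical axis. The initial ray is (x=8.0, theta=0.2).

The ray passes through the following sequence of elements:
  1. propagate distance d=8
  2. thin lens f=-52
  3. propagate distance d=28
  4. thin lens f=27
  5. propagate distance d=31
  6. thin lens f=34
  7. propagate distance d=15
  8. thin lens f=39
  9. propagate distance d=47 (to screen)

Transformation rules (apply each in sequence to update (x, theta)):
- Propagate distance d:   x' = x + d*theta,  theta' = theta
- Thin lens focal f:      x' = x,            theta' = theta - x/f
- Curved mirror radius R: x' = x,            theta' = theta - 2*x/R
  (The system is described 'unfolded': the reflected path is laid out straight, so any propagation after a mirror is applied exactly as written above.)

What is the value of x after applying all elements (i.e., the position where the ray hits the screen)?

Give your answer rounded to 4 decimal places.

Answer: -29.5740

Derivation:
Initial: x=8.0000 theta=0.2000
After 1 (propagate distance d=8): x=9.6000 theta=0.2000
After 2 (thin lens f=-52): x=9.6000 theta=5/13 (≈0.3846)
After 3 (propagate distance d=28): x=1324/65 (≈20.3692) theta=5/13 (≈0.3846)
After 4 (thin lens f=27): x=1324/65 (≈20.3692) theta=-649/1755 (≈-0.3698)
After 5 (propagate distance d=31): x=15629/1755 (≈8.9054) theta=-649/1755 (≈-0.3698)
After 6 (thin lens f=34): x=15629/1755 (≈8.9054) theta=-2513/3978 (≈-0.6317)
After 7 (propagate distance d=15): x=-34039/59670 (≈-0.5705) theta=-2513/3978 (≈-0.6317)
After 8 (thin lens f=39): x=-34039/59670 (≈-0.5705) theta=-718033/1163565 (≈-0.6171)
After 9 (propagate distance d=47 (to screen)): x=-68822623/2327130 (≈-29.5740) theta=-718033/1163565 (≈-0.6171)
Rounded to 4 decimal places: x = -29.5740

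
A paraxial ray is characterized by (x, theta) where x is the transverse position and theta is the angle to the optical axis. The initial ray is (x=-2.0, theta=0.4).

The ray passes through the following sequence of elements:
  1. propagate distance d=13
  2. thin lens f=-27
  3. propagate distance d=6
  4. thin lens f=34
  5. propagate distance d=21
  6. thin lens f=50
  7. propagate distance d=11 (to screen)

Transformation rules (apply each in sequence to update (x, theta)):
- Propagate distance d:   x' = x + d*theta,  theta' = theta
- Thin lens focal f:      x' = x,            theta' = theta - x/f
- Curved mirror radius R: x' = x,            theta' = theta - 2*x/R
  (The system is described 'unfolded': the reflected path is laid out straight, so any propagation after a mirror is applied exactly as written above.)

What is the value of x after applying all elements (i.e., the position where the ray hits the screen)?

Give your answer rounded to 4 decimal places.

Answer: 14.0374

Derivation:
Initial: x=-2.0000 theta=0.4000
After 1 (propagate distance d=13): x=3.2000 theta=0.4000
After 2 (thin lens f=-27): x=3.2000 theta=14/27 (≈0.5185)
After 3 (propagate distance d=6): x=284/45 (≈6.3111) theta=14/27 (≈0.5185)
After 4 (thin lens f=34): x=284/45 (≈6.3111) theta=764/2295 (≈0.3329)
After 5 (propagate distance d=21): x=3392/255 (≈13.3020) theta=764/2295 (≈0.3329)
After 6 (thin lens f=50): x=3392/255 (≈13.3020) theta=3836/57375 (≈0.0669)
After 7 (propagate distance d=11 (to screen)): x=805396/57375 (≈14.0374) theta=3836/57375 (≈0.0669)
Rounded to 4 decimal places: x = 14.0374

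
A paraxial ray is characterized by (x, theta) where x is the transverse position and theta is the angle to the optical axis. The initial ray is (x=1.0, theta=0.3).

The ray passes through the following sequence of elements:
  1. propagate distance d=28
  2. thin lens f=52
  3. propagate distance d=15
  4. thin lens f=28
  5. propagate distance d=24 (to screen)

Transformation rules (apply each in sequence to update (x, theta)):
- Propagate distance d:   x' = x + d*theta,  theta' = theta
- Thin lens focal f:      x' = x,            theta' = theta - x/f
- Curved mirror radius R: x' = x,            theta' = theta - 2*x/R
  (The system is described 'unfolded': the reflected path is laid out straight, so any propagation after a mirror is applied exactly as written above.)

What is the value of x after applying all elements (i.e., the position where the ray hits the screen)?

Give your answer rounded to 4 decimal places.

Initial: x=1.0000 theta=0.3000
After 1 (propagate distance d=28): x=9.4000 theta=0.3000
After 2 (thin lens f=52): x=9.4000 theta=31/260 (≈0.1192)
After 3 (propagate distance d=15): x=2909/260 (≈11.1885) theta=31/260 (≈0.1192)
After 4 (thin lens f=28): x=2909/260 (≈11.1885) theta=-157/560 (≈-0.2804)
After 5 (propagate distance d=24 (to screen)): x=8117/1820 (≈4.4599) theta=-157/560 (≈-0.2804)
Rounded to 4 decimal places: x = 4.4599

Answer: 4.4599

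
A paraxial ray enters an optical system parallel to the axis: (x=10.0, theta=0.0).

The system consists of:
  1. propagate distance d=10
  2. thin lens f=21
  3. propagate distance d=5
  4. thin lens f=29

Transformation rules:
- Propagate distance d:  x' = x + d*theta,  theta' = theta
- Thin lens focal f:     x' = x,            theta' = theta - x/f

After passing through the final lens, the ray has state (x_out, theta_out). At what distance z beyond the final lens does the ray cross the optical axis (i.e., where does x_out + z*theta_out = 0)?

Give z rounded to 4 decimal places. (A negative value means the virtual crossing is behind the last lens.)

Answer: 10.3111

Derivation:
Initial: x=10.0000 theta=0.0000
After 1 (propagate distance d=10): x=10.0000 theta=0.0000
After 2 (thin lens f=21): x=10.0000 theta=-10/21 (≈-0.4762)
After 3 (propagate distance d=5): x=160/21 (≈7.6190) theta=-10/21 (≈-0.4762)
After 4 (thin lens f=29): x=160/21 (≈7.6190) theta=-150/203 (≈-0.7389)
z_focus = -x_out/theta_out = -(160/21)/(-150/203) = 464/45 ≈ 10.3111
Rounded to 4 decimal places: z = 10.3111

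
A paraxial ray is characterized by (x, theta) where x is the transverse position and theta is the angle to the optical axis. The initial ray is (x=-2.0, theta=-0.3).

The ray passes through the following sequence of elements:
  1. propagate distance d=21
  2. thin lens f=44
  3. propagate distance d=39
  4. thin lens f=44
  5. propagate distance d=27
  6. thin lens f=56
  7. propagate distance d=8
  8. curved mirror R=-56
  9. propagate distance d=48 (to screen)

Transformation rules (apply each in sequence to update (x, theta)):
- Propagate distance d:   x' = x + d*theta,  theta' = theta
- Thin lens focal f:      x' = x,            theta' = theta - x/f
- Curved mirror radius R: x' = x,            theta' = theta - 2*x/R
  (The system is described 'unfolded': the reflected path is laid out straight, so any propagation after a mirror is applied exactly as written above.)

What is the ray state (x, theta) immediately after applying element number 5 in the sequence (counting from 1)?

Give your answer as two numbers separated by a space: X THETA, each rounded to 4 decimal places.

Answer: -7.8917 0.1760

Derivation:
Initial: x=-2.0000 theta=-0.3000
After 1 (propagate distance d=21): x=-8.3000 theta=-0.3000
After 2 (thin lens f=44): x=-8.3000 theta=-49/440 (≈-0.1114)
After 3 (propagate distance d=39): x=-5563/440 (≈-12.6432) theta=-49/440 (≈-0.1114)
After 4 (thin lens f=44): x=-5563/440 (≈-12.6432) theta=3407/19360 (≈0.1760)
After 5 (propagate distance d=27): x=-152783/19360 (≈-7.8917) theta=3407/19360 (≈0.1760)
Rounded to 4 decimal places: x = -7.8917, theta = 0.1760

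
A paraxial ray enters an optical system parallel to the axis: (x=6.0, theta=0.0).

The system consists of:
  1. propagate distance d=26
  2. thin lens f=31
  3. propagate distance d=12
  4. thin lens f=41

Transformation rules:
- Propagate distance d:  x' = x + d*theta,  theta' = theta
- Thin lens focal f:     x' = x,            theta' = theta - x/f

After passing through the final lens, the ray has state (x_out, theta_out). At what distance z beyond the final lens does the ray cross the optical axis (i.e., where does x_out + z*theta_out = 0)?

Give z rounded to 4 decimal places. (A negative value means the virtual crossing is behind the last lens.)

Initial: x=6.0000 theta=0.0000
After 1 (propagate distance d=26): x=6.0000 theta=0.0000
After 2 (thin lens f=31): x=6.0000 theta=-6/31 (≈-0.1935)
After 3 (propagate distance d=12): x=114/31 (≈3.6774) theta=-6/31 (≈-0.1935)
After 4 (thin lens f=41): x=114/31 (≈3.6774) theta=-360/1271 (≈-0.2832)
z_focus = -x_out/theta_out = -(114/31)/(-360/1271) = 779/60 ≈ 12.9833
Rounded to 4 decimal places: z = 12.9833

Answer: 12.9833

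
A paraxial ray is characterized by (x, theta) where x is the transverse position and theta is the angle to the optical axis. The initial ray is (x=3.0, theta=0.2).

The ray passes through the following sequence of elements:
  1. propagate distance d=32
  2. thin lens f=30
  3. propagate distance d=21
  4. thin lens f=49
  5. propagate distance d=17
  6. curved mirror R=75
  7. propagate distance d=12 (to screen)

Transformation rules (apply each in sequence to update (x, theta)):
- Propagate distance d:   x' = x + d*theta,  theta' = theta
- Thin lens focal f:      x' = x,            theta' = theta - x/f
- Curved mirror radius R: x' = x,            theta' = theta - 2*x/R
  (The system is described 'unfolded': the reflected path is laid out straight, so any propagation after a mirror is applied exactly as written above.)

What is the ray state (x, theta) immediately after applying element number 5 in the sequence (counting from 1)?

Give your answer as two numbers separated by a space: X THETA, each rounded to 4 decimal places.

Answer: 2.6578 -0.2566

Derivation:
Initial: x=3.0000 theta=0.2000
After 1 (propagate distance d=32): x=9.4000 theta=0.2000
After 2 (thin lens f=30): x=9.4000 theta=-17/150 (≈-0.1133)
After 3 (propagate distance d=21): x=7.0200 theta=-17/150 (≈-0.1133)
After 4 (thin lens f=49): x=7.0200 theta=-943/3675 (≈-0.2566)
After 5 (propagate distance d=17): x=3907/1470 (≈2.6578) theta=-943/3675 (≈-0.2566)
Rounded to 4 decimal places: x = 2.6578, theta = -0.2566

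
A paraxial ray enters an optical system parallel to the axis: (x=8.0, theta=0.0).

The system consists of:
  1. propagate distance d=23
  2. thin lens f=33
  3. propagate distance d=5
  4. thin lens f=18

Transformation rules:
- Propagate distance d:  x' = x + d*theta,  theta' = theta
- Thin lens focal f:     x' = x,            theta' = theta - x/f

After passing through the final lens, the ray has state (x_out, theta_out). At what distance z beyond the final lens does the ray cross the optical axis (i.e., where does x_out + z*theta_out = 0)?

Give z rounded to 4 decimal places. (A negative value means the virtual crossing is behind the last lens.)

Initial: x=8.0000 theta=0.0000
After 1 (propagate distance d=23): x=8.0000 theta=0.0000
After 2 (thin lens f=33): x=8.0000 theta=-8/33 (≈-0.2424)
After 3 (propagate distance d=5): x=224/33 (≈6.7879) theta=-8/33 (≈-0.2424)
After 4 (thin lens f=18): x=224/33 (≈6.7879) theta=-184/297 (≈-0.6195)
z_focus = -x_out/theta_out = -(224/33)/(-184/297) = 252/23 ≈ 10.9565
Rounded to 4 decimal places: z = 10.9565

Answer: 10.9565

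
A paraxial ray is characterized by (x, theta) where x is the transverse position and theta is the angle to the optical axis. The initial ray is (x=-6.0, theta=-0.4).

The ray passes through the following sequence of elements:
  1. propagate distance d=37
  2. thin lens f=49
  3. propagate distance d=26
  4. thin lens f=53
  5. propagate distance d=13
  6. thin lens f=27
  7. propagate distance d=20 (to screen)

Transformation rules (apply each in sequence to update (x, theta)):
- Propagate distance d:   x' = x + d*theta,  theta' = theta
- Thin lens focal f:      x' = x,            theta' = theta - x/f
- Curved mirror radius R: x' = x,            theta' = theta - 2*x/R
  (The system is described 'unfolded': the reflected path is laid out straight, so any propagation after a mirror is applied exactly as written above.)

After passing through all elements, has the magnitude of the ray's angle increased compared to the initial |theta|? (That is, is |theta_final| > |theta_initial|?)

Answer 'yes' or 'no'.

Initial: x=-6.0000 theta=-0.4000
After 1 (propagate distance d=37): x=-20.8000 theta=-0.4000
After 2 (thin lens f=49): x=-20.8000 theta=6/245 (≈0.0245)
After 3 (propagate distance d=26): x=-988/49 (≈-20.1633) theta=6/245 (≈0.0245)
After 4 (thin lens f=53): x=-988/49 (≈-20.1633) theta=5258/12985 (≈0.4049)
After 5 (propagate distance d=13): x=-27638/1855 (≈-14.8992) theta=5258/12985 (≈0.4049)
After 6 (thin lens f=27): x=-27638/1855 (≈-14.8992) theta=335432/350595 (≈0.9568)
After 7 (propagate distance d=20 (to screen)): x=1485058/350595 (≈4.2358) theta=335432/350595 (≈0.9568)
|theta_initial|=0.4000 |theta_final|=335432/350595 (≈0.9568) -> increased

Answer: yes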